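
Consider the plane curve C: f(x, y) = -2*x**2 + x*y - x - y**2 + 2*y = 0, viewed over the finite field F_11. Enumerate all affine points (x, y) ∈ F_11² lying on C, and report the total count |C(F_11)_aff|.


Affine F_11-points: {(0, 0), (0, 2), (2, 6), (2, 9), (5, 0), (5, 7), (6, 2), (6, 6), (9, 4), (9, 7)}; count = 10.

For each of the 121 pairs (x, y) ∈ F_11², evaluate f(x, y) mod 11. Record the zeros.
  x = 0: [0↦0, 1↦1, 2↦0, 3↦8, 4↦3, 5↦7, 6↦9, 7↦9, 8↦7, 9↦3, 10↦8]  zeros at y ∈ {0, 2}
  x = 1: [0↦8, 1↦10, 2↦10, 3↦8, 4↦4, 5↦9, 6↦1, 7↦2, 8↦1, 9↦9, 10↦4]  zeros at y ∈ ∅
  x = 2: [0↦1, 1↦4, 2↦5, 3↦4, 4↦1, 5↦7, 6↦0, 7↦2, 8↦2, 9↦0, 10↦7]  zeros at y ∈ {6, 9}
  x = 3: [0↦1, 1↦5, 2↦7, 3↦7, 4↦5, 5↦1, 6↦6, 7↦9, 8↦10, 9↦9, 10↦6]  zeros at y ∈ ∅
  x = 4: [0↦8, 1↦2, 2↦5, 3↦6, 4↦5, 5↦2, 6↦8, 7↦1, 8↦3, 9↦3, 10↦1]  zeros at y ∈ ∅
  x = 5: [0↦0, 1↦6, 2↦10, 3↦1, 4↦1, 5↦10, 6↦6, 7↦0, 8↦3, 9↦4, 10↦3]  zeros at y ∈ {0, 7}
  x = 6: [0↦10, 1↦6, 2↦0, 3↦3, 4↦4, 5↦3, 6↦0, 7↦6, 8↦10, 9↦1, 10↦1]  zeros at y ∈ {2, 6}
  x = 7: [0↦5, 1↦2, 2↦8, 3↦1, 4↦3, 5↦3, 6↦1, 7↦8, 8↦2, 9↦5, 10↦6]  zeros at y ∈ ∅
  x = 8: [0↦7, 1↦5, 2↦1, 3↦6, 4↦9, 5↦10, 6↦9, 7↦6, 8↦1, 9↦5, 10↦7]  zeros at y ∈ ∅
  x = 9: [0↦5, 1↦4, 2↦1, 3↦7, 4↦0, 5↦2, 6↦2, 7↦0, 8↦7, 9↦1, 10↦4]  zeros at y ∈ {4, 7}
  x = 10: [0↦10, 1↦10, 2↦8, 3↦4, 4↦9, 5↦1, 6↦2, 7↦1, 8↦9, 9↦4, 10↦8]  zeros at y ∈ ∅
Collecting zeros: affine points = {(0, 0), (0, 2), (2, 6), (2, 9), (5, 0), (5, 7), (6, 2), (6, 6), (9, 4), (9, 7)}.
Total count |C(F_11)_aff| = 10.


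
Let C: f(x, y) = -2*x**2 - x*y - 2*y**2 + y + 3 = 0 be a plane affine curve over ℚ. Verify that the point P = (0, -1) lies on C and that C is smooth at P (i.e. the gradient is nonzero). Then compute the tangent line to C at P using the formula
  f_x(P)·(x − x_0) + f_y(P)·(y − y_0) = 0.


Tangent line at P: x + 5*y + 5 = 0.

Step 1: f(0, -1) = 0, so P lies on C.
Step 2: partial derivatives
  f_x(x, y) = -4*x - y, f_y(x, y) = -x - 4*y + 1.
  f_x(P) = 1, f_y(P) = 5 (gradient nonzero, so P is smooth).
Step 3: tangent line at P: 1·(x − 0) + 5·(y − -1) = 0.
Expanding: x + 5*y + 5 = 0.


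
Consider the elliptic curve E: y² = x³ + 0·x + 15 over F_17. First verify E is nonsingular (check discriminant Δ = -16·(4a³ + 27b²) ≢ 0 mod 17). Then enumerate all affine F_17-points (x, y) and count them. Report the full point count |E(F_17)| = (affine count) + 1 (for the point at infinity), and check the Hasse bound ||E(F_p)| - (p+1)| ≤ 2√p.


Affine points = {(0, 7), (0, 10), (1, 4), (1, 13), (3, 5), (3, 12), (5, 2), (5, 15), (7, 1), (7, 16), (8, 0), (9, 8), (9, 9), (12, 3), (12, 14), (13, 6), (13, 11)}; affine count = 17; |E(F_17)| = 18.

Discriminant check: Δ ∝ 4a³ + 27b² = 4·0³ + 27·15² = 4·0 + 27·225 ≡ 6 (mod 17). Nonzero ⇒ E is nonsingular.
For each x ∈ F_17, compute rhs = x³ + 0·x + 15 mod 17, then count y ∈ F_17 with y² ≡ rhs.
  x = 0: rhs = 15, matching y values: 7, 10 (2 points).
  x = 1: rhs = 16, matching y values: 4, 13 (2 points).
  x = 2: rhs = 6, matching y values: none (0 points).
  x = 3: rhs = 8, matching y values: 5, 12 (2 points).
  x = 4: rhs = 11, matching y values: none (0 points).
  x = 5: rhs = 4, matching y values: 2, 15 (2 points).
  x = 6: rhs = 10, matching y values: none (0 points).
  x = 7: rhs = 1, matching y values: 1, 16 (2 points).
  x = 8: rhs = 0, matching y values: 0 (1 points).
  x = 9: rhs = 13, matching y values: 8, 9 (2 points).
  x = 10: rhs = 12, matching y values: none (0 points).
  x = 11: rhs = 3, matching y values: none (0 points).
  x = 12: rhs = 9, matching y values: 3, 14 (2 points).
  x = 13: rhs = 2, matching y values: 6, 11 (2 points).
  x = 14: rhs = 5, matching y values: none (0 points).
  x = 15: rhs = 7, matching y values: none (0 points).
  x = 16: rhs = 14, matching y values: none (0 points).
Total affine count: 17.
Full point count |E(F_17)| = 17 + 1 = 18.
Hasse bound: |18 − (17+1)| = |0| = 0 ≤ 2√17 ≈ 8.2462 ✓.


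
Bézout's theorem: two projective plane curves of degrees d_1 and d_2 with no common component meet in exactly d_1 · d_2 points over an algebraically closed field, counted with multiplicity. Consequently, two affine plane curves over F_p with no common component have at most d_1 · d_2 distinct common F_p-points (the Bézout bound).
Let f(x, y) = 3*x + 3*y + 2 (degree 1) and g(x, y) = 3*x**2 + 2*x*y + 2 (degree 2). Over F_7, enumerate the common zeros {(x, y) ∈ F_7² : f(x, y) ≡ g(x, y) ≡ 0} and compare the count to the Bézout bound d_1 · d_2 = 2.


Common zeros: {(3, 1)}; count = 1; Bézout bound = 2.

deg(f) = 1, deg(g) = 2, so Bézout bound = 2.
Scan x ∈ F_7. For each x, list the y ∈ F_7 with f(x, y) ≡ 0 and those with g(x, y) ≡ 0 (mod 7); the common zeros in that column are the intersection.
  x = 0: f ≡ 0 at y ∈ {4}; g ≡ 0 at y ∈ ∅; common: ∅.
  x = 1: f ≡ 0 at y ∈ {3}; g ≡ 0 at y ∈ {1}; common: ∅.
  x = 2: f ≡ 0 at y ∈ {2}; g ≡ 0 at y ∈ {0}; common: ∅.
  x = 3: f ≡ 0 at y ∈ {1}; g ≡ 0 at y ∈ {1}; common: {1}.
  x = 4: f ≡ 0 at y ∈ {0}; g ≡ 0 at y ∈ {6}; common: ∅.
  x = 5: f ≡ 0 at y ∈ {6}; g ≡ 0 at y ∈ {0}; common: ∅.
  x = 6: f ≡ 0 at y ∈ {5}; g ≡ 0 at y ∈ {6}; common: ∅.
Collecting: common zeros = {(3, 1)}, so the count is 1.
Comparison with the Bézout bound: 1 ≤ 2 = deg(f)·deg(g), as expected for curves with no common component (the affine F_7-count falls short of the bound because intersections may lie at infinity, over extension fields, or carry multiplicity).


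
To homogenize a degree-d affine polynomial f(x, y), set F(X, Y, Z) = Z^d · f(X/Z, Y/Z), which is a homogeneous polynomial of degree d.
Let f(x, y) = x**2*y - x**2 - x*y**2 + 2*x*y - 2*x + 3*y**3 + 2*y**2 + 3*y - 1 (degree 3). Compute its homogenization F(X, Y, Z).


F(X, Y, Z) = X**2*Y - X**2*Z - X*Y**2 + 2*X*Y*Z - 2*X*Z**2 + 3*Y**3 + 2*Y**2*Z + 3*Y*Z**2 - Z**3

deg(f) = 3.
Substitute x = X/Z, y = Y/Z into f, then multiply by Z^3.
  monomial 1·x^2·y^1 ↦ 1·X^2·Y^1·Z^0.
  monomial -1·x^2·y^0 ↦ -1·X^2·Y^0·Z^1.
  monomial -1·x^1·y^2 ↦ -1·X^1·Y^2·Z^0.
  monomial 2·x^1·y^1 ↦ 2·X^1·Y^1·Z^1.
  monomial -2·x^1·y^0 ↦ -2·X^1·Y^0·Z^2.
  monomial 3·x^0·y^3 ↦ 3·X^0·Y^3·Z^0.
  monomial 2·x^0·y^2 ↦ 2·X^0·Y^2·Z^1.
  monomial 3·x^0·y^1 ↦ 3·X^0·Y^1·Z^2.
  monomial -1·x^0·y^0 ↦ -1·X^0·Y^0·Z^3.
Collecting: F(X, Y, Z) = X**2*Y - X**2*Z - X*Y**2 + 2*X*Y*Z - 2*X*Z**2 + 3*Y**3 + 2*Y**2*Z + 3*Y*Z**2 - Z**3.


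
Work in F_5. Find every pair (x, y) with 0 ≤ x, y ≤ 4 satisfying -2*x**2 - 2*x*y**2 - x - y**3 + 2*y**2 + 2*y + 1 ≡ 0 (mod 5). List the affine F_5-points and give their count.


Affine F_5-points: {(0, 2), (2, 1), (3, 0), (3, 2), (3, 4), (4, 0), (4, 1), (4, 3)}; count = 8.

For each of the 25 pairs (x, y) ∈ F_5², evaluate f(x, y) mod 5. Record the zeros.
  x = 0: [0↦1, 1↦4, 2↦0, 3↦3, 4↦2]  zeros at y ∈ {2}
  x = 1: [0↦3, 1↦4, 2↦4, 3↦2, 4↦2]  zeros at y ∈ ∅
  x = 2: [0↦1, 1↦0, 2↦4, 3↦2, 4↦3]  zeros at y ∈ {1}
  x = 3: [0↦0, 1↦2, 2↦0, 3↦3, 4↦0]  zeros at y ∈ {0, 2, 4}
  x = 4: [0↦0, 1↦0, 2↦2, 3↦0, 4↦3]  zeros at y ∈ {0, 1, 3}
Collecting zeros: affine points = {(0, 2), (2, 1), (3, 0), (3, 2), (3, 4), (4, 0), (4, 1), (4, 3)}.
Total count |C(F_5)_aff| = 8.


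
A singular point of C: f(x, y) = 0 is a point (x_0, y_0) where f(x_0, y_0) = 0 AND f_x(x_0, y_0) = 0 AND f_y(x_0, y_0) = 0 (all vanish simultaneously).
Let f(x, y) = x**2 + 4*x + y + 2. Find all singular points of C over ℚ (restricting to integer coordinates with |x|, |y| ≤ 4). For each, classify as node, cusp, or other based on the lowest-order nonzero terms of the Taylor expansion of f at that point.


No singular points in the scanned grid; C is smooth there.

Compute partial derivatives:
  f_x = 2*x + 4.
  f_y = 1.
f_y = 1 is a nonzero constant, so f_y never vanishes: no point (x, y) can satisfy f = f_x = f_y = 0. In particular no (x, y) ∈ {−4, ..., 4}² is singular; the curve is smooth.


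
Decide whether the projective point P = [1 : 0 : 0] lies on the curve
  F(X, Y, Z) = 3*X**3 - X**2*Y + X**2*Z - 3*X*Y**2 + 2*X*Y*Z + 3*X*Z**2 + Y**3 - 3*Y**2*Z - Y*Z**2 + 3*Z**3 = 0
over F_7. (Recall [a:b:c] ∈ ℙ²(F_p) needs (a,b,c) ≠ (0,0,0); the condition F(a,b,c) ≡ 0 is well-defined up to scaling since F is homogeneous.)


F(1,0,0) ≡ 3 (mod 7); P is NOT on the curve.

Evaluate F(1, 0, 0) term-by-term (mod 7).
  3*X**3 ↦ 3·1·1·1 = 3
  -X**2*Y ↦ -1·1·0·1 = 0
  X**2*Z ↦ 1·1·1·0 = 0
  -3*X*Y**2 ↦ -3·1·0·1 = 0
  2*X*Y*Z ↦ 2·1·0·0 = 0
  3*X*Z**2 ↦ 3·1·1·0 = 0
  Y**3 ↦ 1·1·0·1 = 0
  -3*Y**2*Z ↦ -3·1·0·0 = 0
  -Y*Z**2 ↦ -1·1·0·0 = 0
  3*Z**3 ↦ 3·1·1·0 = 0
Sum: F(1, 0, 0) = (3) + (0) + (0) + (0) + (0) + (0) + (0) + (0) + (0) + (0) = 3.
Reducing mod 7: 3 ≡ 3 (mod 7).
Since F(a, b, c) ≡ 3 ≠ 0 (mod 7), P does NOT lie on the curve.


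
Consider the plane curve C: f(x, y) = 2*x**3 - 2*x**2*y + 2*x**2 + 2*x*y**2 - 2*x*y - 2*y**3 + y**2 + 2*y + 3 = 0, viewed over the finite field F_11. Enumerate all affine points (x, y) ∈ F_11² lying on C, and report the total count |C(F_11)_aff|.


Affine F_11-points: {(2, 2), (2, 7), (2, 10), (3, 5), (4, 1), (5, 10), (6, 8), (7, 7), (8, 0), (8, 7), (10, 9)}; count = 11.

For each of the 121 pairs (x, y) ∈ F_11², evaluate f(x, y) mod 11. Record the zeros.
  x = 0: [0↦3, 1↦4, 2↦6, 3↦8, 4↦9, 5↦8, 6↦4, 7↦7, 8↦5, 9↦8, 10↦4]  zeros at y ∈ ∅
  x = 1: [0↦7, 1↦6, 2↦10, 3↦7, 4↦7, 5↦9, 6↦1, 7↦4, 8↦6, 9↦6, 10↦3]  zeros at y ∈ ∅
  x = 2: [0↦5, 1↦9, 2↦0, 3↦10, 4↦5, 5↦6, 6↦1, 7↦0, 8↦2, 9↦6, 10↦0]  zeros at y ∈ {2, 7, 10}
  x = 3: [0↦9, 1↦3, 2↦10, 3↦7, 4↦4, 5↦0, 6↦5, 7↦7, 8↦5, 9↦9, 10↦7]  zeros at y ∈ {5}
  x = 4: [0↦9, 1↦0, 2↦8, 3↦10, 4↦5, 5↦3, 6↦3, 7↦4, 8↦5, 9↦5, 10↦3]  zeros at y ∈ {1}
  x = 5: [0↦6, 1↦1, 2↦6, 3↦9, 4↦9, 5↦5, 6↦7, 7↦3, 8↦3, 9↦6, 10↦0]  zeros at y ∈ {10}
  x = 6: [0↦1, 1↦7, 2↦5, 3↦5, 4↦6, 5↦7, 6↦7, 7↦5, 8↦0, 9↦2, 10↦10]  zeros at y ∈ {8}
  x = 7: [0↦6, 1↦8, 2↦6, 3↦10, 4↦8, 5↦10, 6↦4, 7↦0, 8↦8, 9↦5, 10↦1]  zeros at y ∈ {7}
  x = 8: [0↦0, 1↦5, 2↦10, 3↦3, 4↦5, 5↦4, 6↦10, 7↦0, 8↦6, 9↦5, 10↦7]  zeros at y ∈ {0, 7}
  x = 9: [0↦6, 1↦10, 2↦7, 3↦7, 4↦9, 5↦1, 6↦4, 7↦6, 8↦6, 9↦3, 10↦7]  zeros at y ∈ ∅
  x = 10: [0↦3, 1↦2, 2↦9, 3↦1, 4↦10, 5↦2, 6↦9, 7↦8, 8↦9, 9↦0, 10↦2]  zeros at y ∈ {9}
Collecting zeros: affine points = {(2, 2), (2, 7), (2, 10), (3, 5), (4, 1), (5, 10), (6, 8), (7, 7), (8, 0), (8, 7), (10, 9)}.
Total count |C(F_11)_aff| = 11.


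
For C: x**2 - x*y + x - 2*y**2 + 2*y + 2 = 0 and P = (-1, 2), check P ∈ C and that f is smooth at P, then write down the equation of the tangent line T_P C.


Tangent line at P: -3*x - 5*y + 7 = 0.

Step 1: f(-1, 2) = 0, so P lies on C.
Step 2: partial derivatives
  f_x(x, y) = 2*x - y + 1, f_y(x, y) = -x - 4*y + 2.
  f_x(P) = -3, f_y(P) = -5 (gradient nonzero, so P is smooth).
Step 3: tangent line at P: -3·(x − -1) + -5·(y − 2) = 0.
Expanding: -3*x - 5*y + 7 = 0.


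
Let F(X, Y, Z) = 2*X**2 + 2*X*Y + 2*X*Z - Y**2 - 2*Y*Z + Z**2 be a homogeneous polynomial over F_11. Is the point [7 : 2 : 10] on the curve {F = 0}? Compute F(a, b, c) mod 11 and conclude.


F(7,2,10) ≡ 3 (mod 11); P is NOT on the curve.

Evaluate F(7, 2, 10) term-by-term (mod 11).
  2*X**2 ↦ 2·49·1·1 = 98
  2*X*Y ↦ 2·7·2·1 = 28
  2*X*Z ↦ 2·7·1·10 = 140
  -Y**2 ↦ -1·1·4·1 = -4
  -2*Y*Z ↦ -2·1·2·10 = -40
  Z**2 ↦ 1·1·1·100 = 100
Sum: F(7, 2, 10) = (98) + (28) + (140) + (-4) + (-40) + (100) = 322.
Reducing mod 11: 322 ≡ 3 (mod 11).
Since F(a, b, c) ≡ 3 ≠ 0 (mod 11), P does NOT lie on the curve.


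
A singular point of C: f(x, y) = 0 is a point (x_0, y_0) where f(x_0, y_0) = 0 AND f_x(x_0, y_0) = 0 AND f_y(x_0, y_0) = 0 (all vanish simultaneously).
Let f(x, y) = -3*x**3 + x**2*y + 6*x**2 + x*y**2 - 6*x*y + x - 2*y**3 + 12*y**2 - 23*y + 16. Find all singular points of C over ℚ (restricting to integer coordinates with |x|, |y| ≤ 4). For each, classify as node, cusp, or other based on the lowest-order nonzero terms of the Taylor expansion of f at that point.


Singular points: {(1, 2)}; classification: node.

Compute partial derivatives:
  f_x = -9*x**2 + 2*x*y + 12*x + y**2 - 6*y + 1.
  f_y = x**2 + 2*x*y - 6*x - 6*y**2 + 24*y - 23.
Scan x_0 ∈ {−4, ..., 4}. For each x_0, f_y(x_0, y) is a polynomial in y; find its integer roots y ∈ {−4, ..., 4}, then test f_x and f at those candidates.
  x = -4: f_y(-4, y) = -6*y**2 + 16*y + 17; no integer root y with |y| ≤ 4.
  x = -3: f_y(-3, y) = -6*y**2 + 18*y + 4; no integer root y with |y| ≤ 4.
  x = -2: f_y(-2, y) = -6*y**2 + 20*y - 7; no integer root y with |y| ≤ 4.
  x = -1: f_y(-1, y) = -6*y**2 + 22*y - 16; vanishes at y ∈ {1}. (-1, 1): f_x = -27 ≠ 0.
  x = 0: f_y(0, y) = -6*y**2 + 24*y - 23; no integer root y with |y| ≤ 4.
  x = 1: f_y(1, y) = -6*y**2 + 26*y - 28; vanishes at y ∈ {2}. (1, 2): f_x = 0, f = 0 — SINGULAR.
  x = 2: f_y(2, y) = -6*y**2 + 28*y - 31; no integer root y with |y| ≤ 4.
  x = 3: f_y(3, y) = -6*y**2 + 30*y - 32; no integer root y with |y| ≤ 4.
  x = 4: f_y(4, y) = -6*y**2 + 32*y - 31; no integer root y with |y| ≤ 4.
Only singular point on the grid: (1, 2).
Classify: substitute x = 1 + u, y = 2 + v and expand: f = -3*u**3 + u**2*v - u**2 + u*v**2 - 2*v**3 + v**2.
No constant or linear terms (consistent with a singular point). Quadratic part: -u**2 + v**2. Cubic part: -3*u**3 + u**2*v + u*v**2 - 2*v**3.
The quadratic part v**2 - u**2 = (v − u)(v + u) splits into two distinct linear factors, so there are two distinct tangent lines y − 2 = ±(x − 1) — this is a node (ordinary double point).
Classification: node.


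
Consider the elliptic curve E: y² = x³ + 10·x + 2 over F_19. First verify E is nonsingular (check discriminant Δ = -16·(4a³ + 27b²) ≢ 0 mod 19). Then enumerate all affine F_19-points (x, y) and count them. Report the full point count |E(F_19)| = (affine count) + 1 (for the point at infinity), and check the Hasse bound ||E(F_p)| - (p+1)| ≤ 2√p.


Affine points = {(2, 7), (2, 12), (4, 7), (4, 12), (5, 5), (5, 14), (7, 4), (7, 15), (8, 9), (8, 10), (9, 2), (9, 17), (10, 0), (12, 8), (12, 11), (13, 7), (13, 12), (14, 6), (14, 13)}; affine count = 19; |E(F_19)| = 20.

Discriminant check: Δ ∝ 4a³ + 27b² = 4·10³ + 27·2² = 4·1000 + 27·4 ≡ 4 (mod 19). Nonzero ⇒ E is nonsingular.
For each x ∈ F_19, compute rhs = x³ + 10·x + 2 mod 19, then count y ∈ F_19 with y² ≡ rhs.
  x = 0: rhs = 2, matching y values: none (0 points).
  x = 1: rhs = 13, matching y values: none (0 points).
  x = 2: rhs = 11, matching y values: 7, 12 (2 points).
  x = 3: rhs = 2, matching y values: none (0 points).
  x = 4: rhs = 11, matching y values: 7, 12 (2 points).
  x = 5: rhs = 6, matching y values: 5, 14 (2 points).
  x = 6: rhs = 12, matching y values: none (0 points).
  x = 7: rhs = 16, matching y values: 4, 15 (2 points).
  x = 8: rhs = 5, matching y values: 9, 10 (2 points).
  x = 9: rhs = 4, matching y values: 2, 17 (2 points).
  x = 10: rhs = 0, matching y values: 0 (1 points).
  x = 11: rhs = 18, matching y values: none (0 points).
  x = 12: rhs = 7, matching y values: 8, 11 (2 points).
  x = 13: rhs = 11, matching y values: 7, 12 (2 points).
  x = 14: rhs = 17, matching y values: 6, 13 (2 points).
  x = 15: rhs = 12, matching y values: none (0 points).
  x = 16: rhs = 2, matching y values: none (0 points).
  x = 17: rhs = 12, matching y values: none (0 points).
  x = 18: rhs = 10, matching y values: none (0 points).
Total affine count: 19.
Full point count |E(F_19)| = 19 + 1 = 20.
Hasse bound: |20 − (19+1)| = |0| = 0 ≤ 2√19 ≈ 8.7178 ✓.


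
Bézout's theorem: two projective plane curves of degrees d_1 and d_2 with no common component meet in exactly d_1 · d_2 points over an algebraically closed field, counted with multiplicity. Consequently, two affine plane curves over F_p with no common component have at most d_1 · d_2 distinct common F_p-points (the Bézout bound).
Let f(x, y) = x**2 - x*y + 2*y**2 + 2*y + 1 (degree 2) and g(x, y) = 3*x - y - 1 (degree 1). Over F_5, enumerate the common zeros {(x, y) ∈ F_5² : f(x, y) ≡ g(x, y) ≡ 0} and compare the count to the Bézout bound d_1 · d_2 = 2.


Common zeros: {(2, 0), (3, 3)}; count = 2; Bézout bound = 2.

deg(f) = 2, deg(g) = 1, so Bézout bound = 2.
Scan x ∈ F_5. For each x, list the y ∈ F_5 with f(x, y) ≡ 0 and those with g(x, y) ≡ 0 (mod 5); the common zeros in that column are the intersection.
  x = 0: f ≡ 0 at y ∈ {1, 3}; g ≡ 0 at y ∈ {4}; common: ∅.
  x = 1: f ≡ 0 at y ∈ {1}; g ≡ 0 at y ∈ {2}; common: ∅.
  x = 2: f ≡ 0 at y ∈ {0}; g ≡ 0 at y ∈ {0}; common: {0}.
  x = 3: f ≡ 0 at y ∈ {0, 3}; g ≡ 0 at y ∈ {3}; common: {3}.
  x = 4: f ≡ 0 at y ∈ ∅; g ≡ 0 at y ∈ {1}; common: ∅.
Collecting: common zeros = {(2, 0), (3, 3)}, so the count is 2.
Comparison with the Bézout bound: 2 ≤ 2 = deg(f)·deg(g), as expected for curves with no common component (the bound is attained).


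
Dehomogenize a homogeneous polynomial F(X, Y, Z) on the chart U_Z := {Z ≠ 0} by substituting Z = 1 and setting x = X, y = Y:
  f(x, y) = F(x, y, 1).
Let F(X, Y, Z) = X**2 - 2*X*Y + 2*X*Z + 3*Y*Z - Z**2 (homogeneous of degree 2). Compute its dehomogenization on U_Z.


f(x, y) = x**2 - 2*x*y + 2*x + 3*y - 1

On U_Z we set Z = 1. Each monomial c·X^i·Y^j·Z^k in F becomes c·x^i·y^j·1^k = c·x^i·y^j.
Substituting Z = 1: F(X, Y, 1) = x**2 - 2*x*y + 2*x + 3*y - 1.
Note: deg(f) ≤ deg(F) = 2; strict inequality happens when F is divisible by Z (lost terms).


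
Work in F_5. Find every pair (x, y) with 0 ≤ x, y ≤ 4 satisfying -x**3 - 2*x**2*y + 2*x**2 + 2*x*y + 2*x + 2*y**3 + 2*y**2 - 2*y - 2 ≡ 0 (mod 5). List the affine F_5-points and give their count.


Affine F_5-points: {(0, 1), (0, 4), (2, 1), (3, 0), (3, 1), (3, 3), (4, 4)}; count = 7.

For each of the 25 pairs (x, y) ∈ F_5², evaluate f(x, y) mod 5. Record the zeros.
  x = 0: [0↦3, 1↦0, 2↦3, 3↦4, 4↦0]  zeros at y ∈ {1, 4}
  x = 1: [0↦1, 1↦3, 2↦1, 3↦2, 4↦3]  zeros at y ∈ ∅
  x = 2: [0↦2, 1↦0, 2↦4, 3↦1, 4↦3]  zeros at y ∈ {1}
  x = 3: [0↦0, 1↦0, 2↦1, 3↦0, 4↦4]  zeros at y ∈ {0, 1, 3}
  x = 4: [0↦4, 1↦2, 2↦1, 3↦3, 4↦0]  zeros at y ∈ {4}
Collecting zeros: affine points = {(0, 1), (0, 4), (2, 1), (3, 0), (3, 1), (3, 3), (4, 4)}.
Total count |C(F_5)_aff| = 7.


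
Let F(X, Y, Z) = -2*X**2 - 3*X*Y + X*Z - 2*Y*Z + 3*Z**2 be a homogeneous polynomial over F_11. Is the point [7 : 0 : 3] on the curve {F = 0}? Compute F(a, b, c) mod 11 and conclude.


F(7,0,3) ≡ 5 (mod 11); P is NOT on the curve.

Evaluate F(7, 0, 3) term-by-term (mod 11).
  -2*X**2 ↦ -2·49·1·1 = -98
  -3*X*Y ↦ -3·7·0·1 = 0
  X*Z ↦ 1·7·1·3 = 21
  -2*Y*Z ↦ -2·1·0·3 = 0
  3*Z**2 ↦ 3·1·1·9 = 27
Sum: F(7, 0, 3) = (-98) + (0) + (21) + (0) + (27) = -50.
Reducing mod 11: -50 ≡ 5 (mod 11).
Since F(a, b, c) ≡ 5 ≠ 0 (mod 11), P does NOT lie on the curve.


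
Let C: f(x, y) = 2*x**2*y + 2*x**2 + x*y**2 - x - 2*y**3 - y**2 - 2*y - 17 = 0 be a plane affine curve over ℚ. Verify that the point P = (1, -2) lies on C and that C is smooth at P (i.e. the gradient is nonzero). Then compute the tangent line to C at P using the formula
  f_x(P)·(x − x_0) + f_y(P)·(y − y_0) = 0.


Tangent line at P: -x - 24*y - 47 = 0.

Step 1: f(1, -2) = 0, so P lies on C.
Step 2: partial derivatives
  f_x(x, y) = 4*x*y + 4*x + y**2 - 1, f_y(x, y) = 2*x**2 + 2*x*y - 6*y**2 - 2*y - 2.
  f_x(P) = -1, f_y(P) = -24 (gradient nonzero, so P is smooth).
Step 3: tangent line at P: -1·(x − 1) + -24·(y − -2) = 0.
Expanding: -x - 24*y - 47 = 0.


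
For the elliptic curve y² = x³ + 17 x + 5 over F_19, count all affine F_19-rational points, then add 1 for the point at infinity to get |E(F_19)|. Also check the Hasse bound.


Affine points = {(0, 9), (0, 10), (1, 2), (1, 17), (2, 3), (2, 16), (3, 8), (3, 11), (4, 2), (4, 17), (5, 5), (5, 14), (6, 0), (7, 7), (7, 12), (8, 8), (8, 11), (10, 4), (10, 15), (14, 2), (14, 17), (15, 5), (15, 14), (17, 1), (17, 18), (18, 5), (18, 14)}; affine count = 27; |E(F_19)| = 28.

Discriminant check: Δ ∝ 4a³ + 27b² = 4·17³ + 27·5² = 4·4913 + 27·25 ≡ 16 (mod 19). Nonzero ⇒ E is nonsingular.
For each x ∈ F_19, compute rhs = x³ + 17·x + 5 mod 19, then count y ∈ F_19 with y² ≡ rhs.
  x = 0: rhs = 5, matching y values: 9, 10 (2 points).
  x = 1: rhs = 4, matching y values: 2, 17 (2 points).
  x = 2: rhs = 9, matching y values: 3, 16 (2 points).
  x = 3: rhs = 7, matching y values: 8, 11 (2 points).
  x = 4: rhs = 4, matching y values: 2, 17 (2 points).
  x = 5: rhs = 6, matching y values: 5, 14 (2 points).
  x = 6: rhs = 0, matching y values: 0 (1 points).
  x = 7: rhs = 11, matching y values: 7, 12 (2 points).
  x = 8: rhs = 7, matching y values: 8, 11 (2 points).
  x = 9: rhs = 13, matching y values: none (0 points).
  x = 10: rhs = 16, matching y values: 4, 15 (2 points).
  x = 11: rhs = 3, matching y values: none (0 points).
  x = 12: rhs = 18, matching y values: none (0 points).
  x = 13: rhs = 10, matching y values: none (0 points).
  x = 14: rhs = 4, matching y values: 2, 17 (2 points).
  x = 15: rhs = 6, matching y values: 5, 14 (2 points).
  x = 16: rhs = 3, matching y values: none (0 points).
  x = 17: rhs = 1, matching y values: 1, 18 (2 points).
  x = 18: rhs = 6, matching y values: 5, 14 (2 points).
Total affine count: 27.
Full point count |E(F_19)| = 27 + 1 = 28.
Hasse bound: |28 − (19+1)| = |8| = 8 ≤ 2√19 ≈ 8.7178 ✓.


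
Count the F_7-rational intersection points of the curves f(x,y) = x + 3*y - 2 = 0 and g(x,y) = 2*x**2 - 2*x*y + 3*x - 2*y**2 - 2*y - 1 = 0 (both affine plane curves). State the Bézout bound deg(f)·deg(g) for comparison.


Common zeros: ∅; count = 0; Bézout bound = 2.

deg(f) = 1, deg(g) = 2, so Bézout bound = 2.
Scan x ∈ F_7. For each x, list the y ∈ F_7 with f(x, y) ≡ 0 and those with g(x, y) ≡ 0 (mod 7); the common zeros in that column are the intersection.
  x = 0: f ≡ 0 at y ∈ {3}; g ≡ 0 at y ∈ ∅; common: ∅.
  x = 1: f ≡ 0 at y ∈ {5}; g ≡ 0 at y ∈ ∅; common: ∅.
  x = 2: f ≡ 0 at y ∈ {0}; g ≡ 0 at y ∈ {2}; common: ∅.
  x = 3: f ≡ 0 at y ∈ {2}; g ≡ 0 at y ∈ ∅; common: ∅.
  x = 4: f ≡ 0 at y ∈ {4}; g ≡ 0 at y ∈ ∅; common: ∅.
  x = 5: f ≡ 0 at y ∈ {6}; g ≡ 0 at y ∈ ∅; common: ∅.
  x = 6: f ≡ 0 at y ∈ {1}; g ≡ 0 at y ∈ ∅; common: ∅.
Collecting: common zeros = ∅, so the count is 0.
Comparison with the Bézout bound: 0 ≤ 2 = deg(f)·deg(g), as expected for curves with no common component (the affine F_7-count falls short of the bound because intersections may lie at infinity, over extension fields, or carry multiplicity).


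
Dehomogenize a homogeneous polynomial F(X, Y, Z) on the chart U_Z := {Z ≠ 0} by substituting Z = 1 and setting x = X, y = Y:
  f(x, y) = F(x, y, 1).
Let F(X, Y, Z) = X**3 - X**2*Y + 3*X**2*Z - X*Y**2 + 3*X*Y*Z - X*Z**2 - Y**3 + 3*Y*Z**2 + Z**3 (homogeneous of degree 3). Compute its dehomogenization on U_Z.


f(x, y) = x**3 - x**2*y + 3*x**2 - x*y**2 + 3*x*y - x - y**3 + 3*y + 1

On U_Z we set Z = 1. Each monomial c·X^i·Y^j·Z^k in F becomes c·x^i·y^j·1^k = c·x^i·y^j.
Substituting Z = 1: F(X, Y, 1) = x**3 - x**2*y + 3*x**2 - x*y**2 + 3*x*y - x - y**3 + 3*y + 1.
Note: deg(f) ≤ deg(F) = 3; strict inequality happens when F is divisible by Z (lost terms).


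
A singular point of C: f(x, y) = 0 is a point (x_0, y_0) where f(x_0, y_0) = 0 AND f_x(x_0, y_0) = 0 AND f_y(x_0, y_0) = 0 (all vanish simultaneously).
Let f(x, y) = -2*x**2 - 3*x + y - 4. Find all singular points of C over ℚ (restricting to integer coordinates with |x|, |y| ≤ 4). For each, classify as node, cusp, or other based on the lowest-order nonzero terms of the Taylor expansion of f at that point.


No singular points in the scanned grid; C is smooth there.

Compute partial derivatives:
  f_x = -4*x - 3.
  f_y = 1.
f_y = 1 is a nonzero constant, so f_y never vanishes: no point (x, y) can satisfy f = f_x = f_y = 0. In particular no (x, y) ∈ {−4, ..., 4}² is singular; the curve is smooth.


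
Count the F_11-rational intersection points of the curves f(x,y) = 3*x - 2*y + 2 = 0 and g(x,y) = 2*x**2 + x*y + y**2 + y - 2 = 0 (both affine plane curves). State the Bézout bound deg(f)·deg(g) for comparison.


Common zeros: {(0, 1)}; count = 1; Bézout bound = 2.

deg(f) = 1, deg(g) = 2, so Bézout bound = 2.
Scan x ∈ F_11. For each x, list the y ∈ F_11 with f(x, y) ≡ 0 and those with g(x, y) ≡ 0 (mod 11); the common zeros in that column are the intersection.
  x = 0: f ≡ 0 at y ∈ {1}; g ≡ 0 at y ∈ {1, 9}; common: {1}.
  x = 1: f ≡ 0 at y ∈ {8}; g ≡ 0 at y ∈ {0, 9}; common: ∅.
  x = 2: f ≡ 0 at y ∈ {4}; g ≡ 0 at y ∈ ∅; common: ∅.
  x = 3: f ≡ 0 at y ∈ {0}; g ≡ 0 at y ∈ ∅; common: ∅.
  x = 4: f ≡ 0 at y ∈ {7}; g ≡ 0 at y ∈ {2, 4}; common: ∅.
  x = 5: f ≡ 0 at y ∈ {3}; g ≡ 0 at y ∈ {1, 4}; common: ∅.
  x = 6: f ≡ 0 at y ∈ {10}; g ≡ 0 at y ∈ {2}; common: ∅.
  x = 7: f ≡ 0 at y ∈ {6}; g ≡ 0 at y ∈ ∅; common: ∅.
  x = 8: f ≡ 0 at y ∈ {2}; g ≡ 0 at y ∈ ∅; common: ∅.
  x = 9: f ≡ 0 at y ∈ {9}; g ≡ 0 at y ∈ ∅; common: ∅.
  x = 10: f ≡ 0 at y ∈ {5}; g ≡ 0 at y ∈ {0}; common: ∅.
Collecting: common zeros = {(0, 1)}, so the count is 1.
Comparison with the Bézout bound: 1 ≤ 2 = deg(f)·deg(g), as expected for curves with no common component (the affine F_11-count falls short of the bound because intersections may lie at infinity, over extension fields, or carry multiplicity).


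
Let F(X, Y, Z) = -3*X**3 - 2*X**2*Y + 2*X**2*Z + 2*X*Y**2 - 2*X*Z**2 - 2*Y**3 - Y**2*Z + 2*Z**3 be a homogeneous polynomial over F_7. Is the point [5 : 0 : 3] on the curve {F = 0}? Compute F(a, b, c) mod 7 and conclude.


F(5,0,3) ≡ 5 (mod 7); P is NOT on the curve.

Evaluate F(5, 0, 3) term-by-term (mod 7).
  -3*X**3 ↦ -3·125·1·1 = -375
  -2*X**2*Y ↦ -2·25·0·1 = 0
  2*X**2*Z ↦ 2·25·1·3 = 150
  2*X*Y**2 ↦ 2·5·0·1 = 0
  -2*X*Z**2 ↦ -2·5·1·9 = -90
  -2*Y**3 ↦ -2·1·0·1 = 0
  -Y**2*Z ↦ -1·1·0·3 = 0
  2*Z**3 ↦ 2·1·1·27 = 54
Sum: F(5, 0, 3) = (-375) + (0) + (150) + (0) + (-90) + (0) + (0) + (54) = -261.
Reducing mod 7: -261 ≡ 5 (mod 7).
Since F(a, b, c) ≡ 5 ≠ 0 (mod 7), P does NOT lie on the curve.


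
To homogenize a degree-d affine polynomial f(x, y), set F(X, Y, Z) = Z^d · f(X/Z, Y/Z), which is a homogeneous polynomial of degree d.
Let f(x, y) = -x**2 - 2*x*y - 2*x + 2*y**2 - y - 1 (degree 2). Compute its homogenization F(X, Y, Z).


F(X, Y, Z) = -X**2 - 2*X*Y - 2*X*Z + 2*Y**2 - Y*Z - Z**2

deg(f) = 2.
Substitute x = X/Z, y = Y/Z into f, then multiply by Z^2.
  monomial -1·x^2·y^0 ↦ -1·X^2·Y^0·Z^0.
  monomial -2·x^1·y^1 ↦ -2·X^1·Y^1·Z^0.
  monomial -2·x^1·y^0 ↦ -2·X^1·Y^0·Z^1.
  monomial 2·x^0·y^2 ↦ 2·X^0·Y^2·Z^0.
  monomial -1·x^0·y^1 ↦ -1·X^0·Y^1·Z^1.
  monomial -1·x^0·y^0 ↦ -1·X^0·Y^0·Z^2.
Collecting: F(X, Y, Z) = -X**2 - 2*X*Y - 2*X*Z + 2*Y**2 - Y*Z - Z**2.


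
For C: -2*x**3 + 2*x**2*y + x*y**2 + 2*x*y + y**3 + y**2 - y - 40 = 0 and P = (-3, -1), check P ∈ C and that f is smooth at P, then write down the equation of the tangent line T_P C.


Tangent line at P: -43*x + 18*y - 111 = 0.

Step 1: f(-3, -1) = 0, so P lies on C.
Step 2: partial derivatives
  f_x(x, y) = -6*x**2 + 4*x*y + y**2 + 2*y, f_y(x, y) = 2*x**2 + 2*x*y + 2*x + 3*y**2 + 2*y - 1.
  f_x(P) = -43, f_y(P) = 18 (gradient nonzero, so P is smooth).
Step 3: tangent line at P: -43·(x − -3) + 18·(y − -1) = 0.
Expanding: -43*x + 18*y - 111 = 0.


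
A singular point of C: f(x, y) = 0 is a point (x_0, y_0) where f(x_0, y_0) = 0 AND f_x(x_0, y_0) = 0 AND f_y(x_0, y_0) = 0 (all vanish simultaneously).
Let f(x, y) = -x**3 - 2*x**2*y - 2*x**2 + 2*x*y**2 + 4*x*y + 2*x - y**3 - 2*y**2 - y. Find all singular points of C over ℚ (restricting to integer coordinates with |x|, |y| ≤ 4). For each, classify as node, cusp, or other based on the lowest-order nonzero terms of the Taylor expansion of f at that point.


Singular points: {(0, -1)}; classification: cusp.

Compute partial derivatives:
  f_x = -3*x**2 - 4*x*y - 4*x + 2*y**2 + 4*y + 2.
  f_y = -2*x**2 + 4*x*y + 4*x - 3*y**2 - 4*y - 1.
Scan x_0 ∈ {−4, ..., 4}. For each x_0, f_y(x_0, y) is a polynomial in y; find its integer roots y ∈ {−4, ..., 4}, then test f_x and f at those candidates.
  x = -4: f_y(-4, y) = -3*y**2 - 20*y - 49; no integer root y with |y| ≤ 4.
  x = -3: f_y(-3, y) = -3*y**2 - 16*y - 31; no integer root y with |y| ≤ 4.
  x = -2: f_y(-2, y) = -3*y**2 - 12*y - 17; no integer root y with |y| ≤ 4.
  x = -1: f_y(-1, y) = -3*y**2 - 8*y - 7; no integer root y with |y| ≤ 4.
  x = 0: f_y(0, y) = -3*y**2 - 4*y - 1; vanishes at y ∈ {-1}. (0, -1): f_x = 0, f = 0 — SINGULAR.
  x = 1: f_y(1, y) = 1 - 3*y**2; no integer root y with |y| ≤ 4.
  x = 2: f_y(2, y) = -3*y**2 + 4*y - 1; vanishes at y ∈ {1}. (2, 1): f_x = -20 ≠ 0.
  x = 3: f_y(3, y) = -3*y**2 + 8*y - 7; no integer root y with |y| ≤ 4.
  x = 4: f_y(4, y) = -3*y**2 + 12*y - 17; no integer root y with |y| ≤ 4.
Only singular point on the grid: (0, -1).
Classify: substitute x = 0 + u, y = -1 + v and expand: f = -u**3 - 2*u**2*v + 2*u*v**2 - v**3 + v**2.
No constant or linear terms (consistent with a singular point). Quadratic part: v**2. Cubic part: -u**3 - 2*u**2*v + 2*u*v**2 - v**3.
The quadratic part v**2 is a perfect square, so there is a single (double) tangent line v = 0, i.e. y = -1. Restricting the cubic part to that line (v = 0) leaves -u**3 ≠ 0, so f is not divisible by v and the branch is v² ≈ u**3 to lowest order — this is a cusp.
Classification: cusp.


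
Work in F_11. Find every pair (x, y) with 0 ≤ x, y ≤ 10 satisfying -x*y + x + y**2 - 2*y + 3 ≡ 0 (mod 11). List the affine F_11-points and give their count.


Affine F_11-points: {(0, 4), (0, 9), (1, 6), (1, 8), (3, 2), (3, 3), (8, 0), (8, 10), (10, 5), (10, 7)}; count = 10.

For each of the 121 pairs (x, y) ∈ F_11², evaluate f(x, y) mod 11. Record the zeros.
  x = 0: [0↦3, 1↦2, 2↦3, 3↦6, 4↦0, 5↦7, 6↦5, 7↦5, 8↦7, 9↦0, 10↦6]  zeros at y ∈ {4, 9}
  x = 1: [0↦4, 1↦2, 2↦2, 3↦4, 4↦8, 5↦3, 6↦0, 7↦10, 8↦0, 9↦3, 10↦8]  zeros at y ∈ {6, 8}
  x = 2: [0↦5, 1↦2, 2↦1, 3↦2, 4↦5, 5↦10, 6↦6, 7↦4, 8↦4, 9↦6, 10↦10]  zeros at y ∈ ∅
  x = 3: [0↦6, 1↦2, 2↦0, 3↦0, 4↦2, 5↦6, 6↦1, 7↦9, 8↦8, 9↦9, 10↦1]  zeros at y ∈ {2, 3}
  x = 4: [0↦7, 1↦2, 2↦10, 3↦9, 4↦10, 5↦2, 6↦7, 7↦3, 8↦1, 9↦1, 10↦3]  zeros at y ∈ ∅
  x = 5: [0↦8, 1↦2, 2↦9, 3↦7, 4↦7, 5↦9, 6↦2, 7↦8, 8↦5, 9↦4, 10↦5]  zeros at y ∈ ∅
  x = 6: [0↦9, 1↦2, 2↦8, 3↦5, 4↦4, 5↦5, 6↦8, 7↦2, 8↦9, 9↦7, 10↦7]  zeros at y ∈ ∅
  x = 7: [0↦10, 1↦2, 2↦7, 3↦3, 4↦1, 5↦1, 6↦3, 7↦7, 8↦2, 9↦10, 10↦9]  zeros at y ∈ ∅
  x = 8: [0↦0, 1↦2, 2↦6, 3↦1, 4↦9, 5↦8, 6↦9, 7↦1, 8↦6, 9↦2, 10↦0]  zeros at y ∈ {0, 10}
  x = 9: [0↦1, 1↦2, 2↦5, 3↦10, 4↦6, 5↦4, 6↦4, 7↦6, 8↦10, 9↦5, 10↦2]  zeros at y ∈ ∅
  x = 10: [0↦2, 1↦2, 2↦4, 3↦8, 4↦3, 5↦0, 6↦10, 7↦0, 8↦3, 9↦8, 10↦4]  zeros at y ∈ {5, 7}
Collecting zeros: affine points = {(0, 4), (0, 9), (1, 6), (1, 8), (3, 2), (3, 3), (8, 0), (8, 10), (10, 5), (10, 7)}.
Total count |C(F_11)_aff| = 10.


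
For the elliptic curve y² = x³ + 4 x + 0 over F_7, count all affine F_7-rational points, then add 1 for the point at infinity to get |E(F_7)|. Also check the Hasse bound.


Affine points = {(0, 0), (2, 3), (2, 4), (3, 2), (3, 5), (6, 3), (6, 4)}; affine count = 7; |E(F_7)| = 8.

Discriminant check: Δ ∝ 4a³ + 27b² = 4·4³ + 27·0² = 4·64 + 27·0 ≡ 4 (mod 7). Nonzero ⇒ E is nonsingular.
For each x ∈ F_7, compute rhs = x³ + 4·x + 0 mod 7, then count y ∈ F_7 with y² ≡ rhs.
  x = 0: rhs = 0, matching y values: 0 (1 points).
  x = 1: rhs = 5, matching y values: none (0 points).
  x = 2: rhs = 2, matching y values: 3, 4 (2 points).
  x = 3: rhs = 4, matching y values: 2, 5 (2 points).
  x = 4: rhs = 3, matching y values: none (0 points).
  x = 5: rhs = 5, matching y values: none (0 points).
  x = 6: rhs = 2, matching y values: 3, 4 (2 points).
Total affine count: 7.
Full point count |E(F_7)| = 7 + 1 = 8.
Hasse bound: |8 − (7+1)| = |0| = 0 ≤ 2√7 ≈ 5.2915 ✓.


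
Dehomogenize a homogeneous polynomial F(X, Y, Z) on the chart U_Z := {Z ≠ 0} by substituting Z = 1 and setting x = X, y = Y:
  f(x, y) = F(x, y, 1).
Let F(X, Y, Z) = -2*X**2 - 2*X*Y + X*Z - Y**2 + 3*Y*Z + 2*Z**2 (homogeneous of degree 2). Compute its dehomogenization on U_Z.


f(x, y) = -2*x**2 - 2*x*y + x - y**2 + 3*y + 2

On U_Z we set Z = 1. Each monomial c·X^i·Y^j·Z^k in F becomes c·x^i·y^j·1^k = c·x^i·y^j.
Substituting Z = 1: F(X, Y, 1) = -2*x**2 - 2*x*y + x - y**2 + 3*y + 2.
Note: deg(f) ≤ deg(F) = 2; strict inequality happens when F is divisible by Z (lost terms).


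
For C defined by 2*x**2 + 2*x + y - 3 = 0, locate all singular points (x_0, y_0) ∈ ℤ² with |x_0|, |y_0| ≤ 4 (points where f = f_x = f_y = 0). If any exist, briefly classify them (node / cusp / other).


No singular points in the scanned grid; C is smooth there.

Compute partial derivatives:
  f_x = 4*x + 2.
  f_y = 1.
f_y = 1 is a nonzero constant, so f_y never vanishes: no point (x, y) can satisfy f = f_x = f_y = 0. In particular no (x, y) ∈ {−4, ..., 4}² is singular; the curve is smooth.


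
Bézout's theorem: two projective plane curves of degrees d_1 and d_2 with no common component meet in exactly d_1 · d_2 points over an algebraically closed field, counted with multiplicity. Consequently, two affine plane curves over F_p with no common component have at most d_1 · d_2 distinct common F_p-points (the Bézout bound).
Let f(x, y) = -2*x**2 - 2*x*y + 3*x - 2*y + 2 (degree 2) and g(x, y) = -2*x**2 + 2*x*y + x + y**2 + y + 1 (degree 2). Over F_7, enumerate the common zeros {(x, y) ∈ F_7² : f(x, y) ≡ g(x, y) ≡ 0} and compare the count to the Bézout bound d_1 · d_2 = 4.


Common zeros: {(3, 0)}; count = 1; Bézout bound = 4.

deg(f) = 2, deg(g) = 2, so Bézout bound = 4.
Scan x ∈ F_7. For each x, list the y ∈ F_7 with f(x, y) ≡ 0 and those with g(x, y) ≡ 0 (mod 7); the common zeros in that column are the intersection.
  x = 0: f ≡ 0 at y ∈ {1}; g ≡ 0 at y ∈ {2, 4}; common: ∅.
  x = 1: f ≡ 0 at y ∈ {6}; g ≡ 0 at y ∈ {0, 4}; common: ∅.
  x = 2: f ≡ 0 at y ∈ {0}; g ≡ 0 at y ∈ ∅; common: ∅.
  x = 3: f ≡ 0 at y ∈ {0}; g ≡ 0 at y ∈ {0}; common: {0}.
  x = 4: f ≡ 0 at y ∈ {1}; g ≡ 0 at y ∈ {6}; common: ∅.
  x = 5: f ≡ 0 at y ∈ {6}; g ≡ 0 at y ∈ ∅; common: ∅.
  x = 6: f ≡ 0 at y ∈ ∅; g ≡ 0 at y ∈ {2, 6}; common: ∅.
Collecting: common zeros = {(3, 0)}, so the count is 1.
Comparison with the Bézout bound: 1 ≤ 4 = deg(f)·deg(g), as expected for curves with no common component (the affine F_7-count falls short of the bound because intersections may lie at infinity, over extension fields, or carry multiplicity).


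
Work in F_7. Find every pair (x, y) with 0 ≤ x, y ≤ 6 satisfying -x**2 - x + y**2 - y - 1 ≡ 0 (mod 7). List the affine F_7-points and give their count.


Affine F_7-points: {(2, 0), (2, 1), (3, 3), (3, 5), (4, 0), (4, 1)}; count = 6.

For each of the 49 pairs (x, y) ∈ F_7², evaluate f(x, y) mod 7. Record the zeros.
  x = 0: [0↦6, 1↦6, 2↦1, 3↦5, 4↦4, 5↦5, 6↦1]  zeros at y ∈ ∅
  x = 1: [0↦4, 1↦4, 2↦6, 3↦3, 4↦2, 5↦3, 6↦6]  zeros at y ∈ ∅
  x = 2: [0↦0, 1↦0, 2↦2, 3↦6, 4↦5, 5↦6, 6↦2]  zeros at y ∈ {0, 1}
  x = 3: [0↦1, 1↦1, 2↦3, 3↦0, 4↦6, 5↦0, 6↦3]  zeros at y ∈ {3, 5}
  x = 4: [0↦0, 1↦0, 2↦2, 3↦6, 4↦5, 5↦6, 6↦2]  zeros at y ∈ {0, 1}
  x = 5: [0↦4, 1↦4, 2↦6, 3↦3, 4↦2, 5↦3, 6↦6]  zeros at y ∈ ∅
  x = 6: [0↦6, 1↦6, 2↦1, 3↦5, 4↦4, 5↦5, 6↦1]  zeros at y ∈ ∅
Collecting zeros: affine points = {(2, 0), (2, 1), (3, 3), (3, 5), (4, 0), (4, 1)}.
Total count |C(F_7)_aff| = 6.


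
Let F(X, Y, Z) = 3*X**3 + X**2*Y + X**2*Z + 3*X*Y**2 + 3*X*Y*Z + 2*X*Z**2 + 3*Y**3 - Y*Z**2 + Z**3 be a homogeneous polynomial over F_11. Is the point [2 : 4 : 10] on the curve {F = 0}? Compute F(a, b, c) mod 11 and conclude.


F(2,4,10) ≡ 2 (mod 11); P is NOT on the curve.

Evaluate F(2, 4, 10) term-by-term (mod 11).
  3*X**3 ↦ 3·8·1·1 = 24
  X**2*Y ↦ 1·4·4·1 = 16
  X**2*Z ↦ 1·4·1·10 = 40
  3*X*Y**2 ↦ 3·2·16·1 = 96
  3*X*Y*Z ↦ 3·2·4·10 = 240
  2*X*Z**2 ↦ 2·2·1·100 = 400
  3*Y**3 ↦ 3·1·64·1 = 192
  -Y*Z**2 ↦ -1·1·4·100 = -400
  Z**3 ↦ 1·1·1·1000 = 1000
Sum: F(2, 4, 10) = (24) + (16) + (40) + (96) + (240) + (400) + (192) + (-400) + (1000) = 1608.
Reducing mod 11: 1608 ≡ 2 (mod 11).
Since F(a, b, c) ≡ 2 ≠ 0 (mod 11), P does NOT lie on the curve.


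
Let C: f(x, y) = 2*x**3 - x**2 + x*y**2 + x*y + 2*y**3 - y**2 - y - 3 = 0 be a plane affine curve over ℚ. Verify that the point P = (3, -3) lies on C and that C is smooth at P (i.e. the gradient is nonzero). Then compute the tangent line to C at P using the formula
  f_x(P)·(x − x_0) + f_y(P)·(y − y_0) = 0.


Tangent line at P: 54*x + 44*y - 30 = 0.

Step 1: f(3, -3) = 0, so P lies on C.
Step 2: partial derivatives
  f_x(x, y) = 6*x**2 - 2*x + y**2 + y, f_y(x, y) = 2*x*y + x + 6*y**2 - 2*y - 1.
  f_x(P) = 54, f_y(P) = 44 (gradient nonzero, so P is smooth).
Step 3: tangent line at P: 54·(x − 3) + 44·(y − -3) = 0.
Expanding: 54*x + 44*y - 30 = 0.


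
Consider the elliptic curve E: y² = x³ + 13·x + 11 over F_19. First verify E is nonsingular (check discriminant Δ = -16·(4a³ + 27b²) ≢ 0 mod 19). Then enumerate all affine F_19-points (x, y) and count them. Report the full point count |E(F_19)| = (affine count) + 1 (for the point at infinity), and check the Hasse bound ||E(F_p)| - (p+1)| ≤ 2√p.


Affine points = {(0, 7), (0, 12), (1, 5), (1, 14), (2, 8), (2, 11), (3, 1), (3, 18), (5, 7), (5, 12), (6, 1), (6, 18), (8, 0), (10, 1), (10, 18), (14, 7), (14, 12), (15, 3), (15, 16), (18, 4), (18, 15)}; affine count = 21; |E(F_19)| = 22.

Discriminant check: Δ ∝ 4a³ + 27b² = 4·13³ + 27·11² = 4·2197 + 27·121 ≡ 9 (mod 19). Nonzero ⇒ E is nonsingular.
For each x ∈ F_19, compute rhs = x³ + 13·x + 11 mod 19, then count y ∈ F_19 with y² ≡ rhs.
  x = 0: rhs = 11, matching y values: 7, 12 (2 points).
  x = 1: rhs = 6, matching y values: 5, 14 (2 points).
  x = 2: rhs = 7, matching y values: 8, 11 (2 points).
  x = 3: rhs = 1, matching y values: 1, 18 (2 points).
  x = 4: rhs = 13, matching y values: none (0 points).
  x = 5: rhs = 11, matching y values: 7, 12 (2 points).
  x = 6: rhs = 1, matching y values: 1, 18 (2 points).
  x = 7: rhs = 8, matching y values: none (0 points).
  x = 8: rhs = 0, matching y values: 0 (1 points).
  x = 9: rhs = 2, matching y values: none (0 points).
  x = 10: rhs = 1, matching y values: 1, 18 (2 points).
  x = 11: rhs = 3, matching y values: none (0 points).
  x = 12: rhs = 14, matching y values: none (0 points).
  x = 13: rhs = 2, matching y values: none (0 points).
  x = 14: rhs = 11, matching y values: 7, 12 (2 points).
  x = 15: rhs = 9, matching y values: 3, 16 (2 points).
  x = 16: rhs = 2, matching y values: none (0 points).
  x = 17: rhs = 15, matching y values: none (0 points).
  x = 18: rhs = 16, matching y values: 4, 15 (2 points).
Total affine count: 21.
Full point count |E(F_19)| = 21 + 1 = 22.
Hasse bound: |22 − (19+1)| = |2| = 2 ≤ 2√19 ≈ 8.7178 ✓.
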